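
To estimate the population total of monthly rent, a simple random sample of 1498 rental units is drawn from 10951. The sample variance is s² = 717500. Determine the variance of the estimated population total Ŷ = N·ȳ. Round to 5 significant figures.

Var(Ŷ) = N²·Var(ȳ) = N²·(1 − n/N)·s²/n.
f = 1498/10951 = 0.13679116; Var(ȳ) = 0.86320884·717500/1498 = 413.45283.
Var(Ŷ) = 10951² · 413.45283 = 4.9583083 × 10^10.

4.9583 × 10^10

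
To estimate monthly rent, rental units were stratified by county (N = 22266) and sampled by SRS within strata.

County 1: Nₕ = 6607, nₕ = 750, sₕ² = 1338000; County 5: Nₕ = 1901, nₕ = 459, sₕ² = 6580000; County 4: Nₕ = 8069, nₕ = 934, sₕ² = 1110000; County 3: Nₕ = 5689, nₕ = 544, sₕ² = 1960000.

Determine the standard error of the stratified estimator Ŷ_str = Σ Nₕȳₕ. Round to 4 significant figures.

531200

Var(Ŷ_str) = Σₕ Nₕ²(1 − fₕ)sₕ²/nₕ.
County 1: 6607²·(1 − 750/6607)·1338000/750 = 6.9035803 × 10^10.
County 5: 1901²·(1 − 459/1901)·6580000/459 = 3.9297108 × 10^10.
County 4: 8069²·(1 − 934/8069)·1110000/934 = 6.842106 × 10^10.
County 3: 5689²·(1 − 544/5689)·1960000/544 = 1.0545775 × 10^11.
Sum = 2.8221172 × 10^11.
SE = √(2.8221172 × 10^11) = 531200.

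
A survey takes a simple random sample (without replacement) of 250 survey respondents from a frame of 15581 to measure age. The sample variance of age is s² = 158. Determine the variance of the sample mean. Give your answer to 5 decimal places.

Under SRS without replacement, Var(ȳ) = (1 − f)·s²/n with f = n/N = 250/15581 = 0.01604518.
Var(ȳ) = (1 − 0.01604518)·158/250 = 0.98395482·0.632 = 0.62185944.

0.62186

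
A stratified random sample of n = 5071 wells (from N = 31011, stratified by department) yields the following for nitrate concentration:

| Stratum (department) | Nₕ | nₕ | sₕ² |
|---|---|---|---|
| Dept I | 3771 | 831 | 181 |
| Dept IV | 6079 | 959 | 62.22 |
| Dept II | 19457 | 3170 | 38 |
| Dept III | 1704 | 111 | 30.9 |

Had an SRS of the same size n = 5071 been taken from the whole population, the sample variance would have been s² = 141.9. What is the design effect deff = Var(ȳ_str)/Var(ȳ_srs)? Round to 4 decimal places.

0.3993

Var(ȳ_str) = Σ Wₕ²(1−fₕ)sₕ²/nₕ with Wₕ = Nₕ/31011:
  Dept I: (3771/31011)²·(1−831/3771)·181/831 = 0.0025110183
  Dept IV: (6079/31011)²·(1−959/6079)·62.22/959 = 0.0020998195
  Dept II: (19457/31011)²·(1−3170/19457)·38/3170 = 0.0039501153
  Dept III: (1704/31011)²·(1−111/1704)·30.9/111 = 7.8575893 × 10^-4
  → Var(ȳ_str) = 0.009346712.
Var(ȳ_srs) = (1 − 5071/31011)·141.9/5071 = 0.023406851.
deff = 0.009346712 / 0.023406851 = 0.3993.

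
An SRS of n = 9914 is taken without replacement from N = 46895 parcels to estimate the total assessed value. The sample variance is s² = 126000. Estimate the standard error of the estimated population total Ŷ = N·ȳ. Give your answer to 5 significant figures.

148460

Var(Ŷ) = N²·Var(ȳ) = N²·(1 − n/N)·s²/n.
f = 9914/46895 = 0.21140847; Var(ȳ) = 0.78859153·126000/9914 = 10.022446.
Var(Ŷ) = 46895² · 10.022446 = 2.2040772 × 10^10.
SE(Ŷ) = √(2.2040772 × 10^10) = 148460.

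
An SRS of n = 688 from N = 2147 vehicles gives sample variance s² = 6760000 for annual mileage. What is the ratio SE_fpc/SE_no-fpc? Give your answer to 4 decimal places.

f = n/N = 688/2147 = 0.32044714.
SE_no-fpc = √(s²/n) = 99.124071; SE_fpc = √((1−f)s²/n) = 81.712924.
Ratio = √(1−f) = 0.82434996.

0.8243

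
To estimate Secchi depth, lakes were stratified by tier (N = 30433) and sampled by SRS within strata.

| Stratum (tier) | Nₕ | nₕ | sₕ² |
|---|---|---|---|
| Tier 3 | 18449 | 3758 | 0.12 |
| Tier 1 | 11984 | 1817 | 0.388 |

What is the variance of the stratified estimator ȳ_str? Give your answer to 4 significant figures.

Var(ȳ_str) = Σₕ Wₕ²(1 − fₕ)sₕ²/nₕ with Wₕ = Nₕ/N, N = 30433.
Tier 3: Wₕ = 0.60621694; term = 0.60621694²·(1 − 0.20369668)·0.12/3758 = 9.3445658 × 10^-6.
Tier 1: Wₕ = 0.39378306; term = 0.39378306²·(1 − 0.15161883)·0.388/1817 = 2.809195 × 10^-5.
Sum = 3.7436516 × 10^-5.

3.744 × 10^-5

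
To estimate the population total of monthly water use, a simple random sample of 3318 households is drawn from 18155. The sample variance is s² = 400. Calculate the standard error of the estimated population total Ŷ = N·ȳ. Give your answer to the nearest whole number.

Var(Ŷ) = N²·Var(ȳ) = N²·(1 − n/N)·s²/n.
f = 3318/18155 = 0.18275957; Var(ȳ) = 0.81724043·400/3318 = 0.098522053.
Var(Ŷ) = 18155² · 0.098522053 = 3.2473265 × 10^7.
SE(Ŷ) = √(3.2473265 × 10^7) = 5699.

5699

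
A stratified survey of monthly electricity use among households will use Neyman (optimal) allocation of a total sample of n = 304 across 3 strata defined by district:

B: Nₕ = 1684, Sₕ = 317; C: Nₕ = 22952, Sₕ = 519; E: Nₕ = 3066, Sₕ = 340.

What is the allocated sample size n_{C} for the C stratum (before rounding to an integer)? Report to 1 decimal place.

268.5

Neyman allocation: nₕ = n·NₕSₕ / Σⱼ NⱼSⱼ.
Σ NⱼSⱼ = 1684·317 + 22952·519 + 3066·340 = 1.3488356 × 10^7.
n_{C} = 304·22952·519 / (1.3488356 × 10^7) = 268.5.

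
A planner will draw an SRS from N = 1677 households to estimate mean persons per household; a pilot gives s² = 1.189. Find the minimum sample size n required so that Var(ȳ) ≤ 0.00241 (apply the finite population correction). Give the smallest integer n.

382

Without fpc, n₀ = s²/D = 1.189/0.00241 = 493.3610.
With fpc, (1 − n/N)·s²/n ≤ D requires n ≥ n₀/(1 + n₀/N) = 493.3610/(1 + 493.3610/1677) = 381.2114.
Rounding up, n = 382.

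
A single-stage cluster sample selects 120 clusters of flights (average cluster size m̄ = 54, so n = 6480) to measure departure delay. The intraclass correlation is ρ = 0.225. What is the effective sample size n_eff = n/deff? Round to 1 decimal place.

deff = 1 + (54 − 1)·0.225 = 1 + 11.925 = 12.925.
n_eff = 6480 / 12.925 = 501.4.

501.4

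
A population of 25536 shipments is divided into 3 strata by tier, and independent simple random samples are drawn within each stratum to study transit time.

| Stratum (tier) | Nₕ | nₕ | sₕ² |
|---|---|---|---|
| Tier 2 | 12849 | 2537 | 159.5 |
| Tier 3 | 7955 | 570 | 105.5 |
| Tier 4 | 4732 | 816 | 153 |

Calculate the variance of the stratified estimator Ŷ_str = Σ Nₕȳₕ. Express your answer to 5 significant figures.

Var(Ŷ_str) = Σₕ Nₕ²(1 − fₕ)sₕ²/nₕ.
Tier 2: 12849²·(1 − 2537/12849)·159.5/2537 = 8.3301429 × 10^6.
Tier 3: 7955²·(1 − 570/7955)·105.5/570 = 1.0873473 × 10^7.
Tier 4: 4732²·(1 − 816/4732)·153/816 = 3.474471 × 10^6.
Sum = 2.2678087 × 10^7.

2.2678 × 10^7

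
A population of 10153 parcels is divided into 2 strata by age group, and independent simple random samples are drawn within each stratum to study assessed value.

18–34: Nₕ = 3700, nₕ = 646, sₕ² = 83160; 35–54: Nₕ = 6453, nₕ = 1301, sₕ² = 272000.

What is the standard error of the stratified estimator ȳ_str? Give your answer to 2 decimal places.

Var(ȳ_str) = Σₕ Wₕ²(1 − fₕ)sₕ²/nₕ with Wₕ = Nₕ/N, N = 10153.
18–34: Wₕ = 0.36442431; term = 0.36442431²·(1 − 0.17459459)·83160/646 = 14.1112.
35–54: Wₕ = 0.63557569; term = 0.63557569²·(1 − 0.20161165)·272000/1301 = 67.428012.
Sum = 81.539212.
SE = √(81.539212) = 9.03.

9.03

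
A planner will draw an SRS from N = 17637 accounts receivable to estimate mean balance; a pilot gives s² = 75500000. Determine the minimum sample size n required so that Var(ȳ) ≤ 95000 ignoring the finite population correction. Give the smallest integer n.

Without fpc, n₀ = s²/D = 75500000/95000 = 794.7368.
Rounding up, n = 795.

795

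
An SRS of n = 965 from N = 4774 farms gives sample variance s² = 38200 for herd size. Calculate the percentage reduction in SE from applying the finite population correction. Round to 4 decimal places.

10.6768

f = n/N = 965/4774 = 0.20213657.
SE_no-fpc = √(s²/n) = 6.2917003; SE_fpc = √((1−f)s²/n) = 5.6199481.
Ratio = √(1−f) = 0.89323201. Reduction = 100·(1 − 0.89323201) = 10.6768%.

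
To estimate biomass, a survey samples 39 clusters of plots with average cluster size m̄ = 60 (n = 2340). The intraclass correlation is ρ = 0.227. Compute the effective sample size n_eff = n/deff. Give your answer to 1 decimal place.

deff = 1 + (60 − 1)·0.227 = 1 + 13.393 = 14.393.
n_eff = 2340 / 14.393 = 162.6.

162.6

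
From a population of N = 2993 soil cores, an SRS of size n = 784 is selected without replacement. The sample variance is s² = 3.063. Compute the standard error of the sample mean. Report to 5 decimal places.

0.05370

Under SRS without replacement, Var(ȳ) = (1 − f)·s²/n with f = n/N = 784/2993 = 0.26194454.
Var(ȳ) = (1 − 0.26194454)·3.063/784 = 0.73805546·0.0039068878 = 0.0028834998.
SE(ȳ) = √(0.0028834998) = 0.05370.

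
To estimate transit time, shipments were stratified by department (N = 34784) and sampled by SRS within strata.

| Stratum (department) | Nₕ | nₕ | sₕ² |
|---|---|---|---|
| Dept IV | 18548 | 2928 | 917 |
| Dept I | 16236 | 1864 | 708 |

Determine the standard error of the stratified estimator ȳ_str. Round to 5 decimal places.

0.38503

Var(ȳ_str) = Σₕ Wₕ²(1 − fₕ)sₕ²/nₕ with Wₕ = Nₕ/N, N = 34784.
Dept IV: Wₕ = 0.53323367; term = 0.53323367²·(1 − 0.15786069)·917/2928 = 0.074992414.
Dept I: Wₕ = 0.46676633; term = 0.46676633²·(1 − 0.11480660)·708/1864 = 0.073252855.
Sum = 0.14824527.
SE = √(0.14824527) = 0.38503.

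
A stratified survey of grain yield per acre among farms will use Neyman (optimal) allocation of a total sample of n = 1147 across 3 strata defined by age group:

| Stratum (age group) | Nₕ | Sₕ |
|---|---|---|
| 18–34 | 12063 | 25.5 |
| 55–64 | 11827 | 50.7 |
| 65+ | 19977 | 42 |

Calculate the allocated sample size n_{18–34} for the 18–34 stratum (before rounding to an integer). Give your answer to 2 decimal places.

202.04

Neyman allocation: nₕ = n·NₕSₕ / Σⱼ NⱼSⱼ.
Σ NⱼSⱼ = 12063·25.5 + 11827·50.7 + 19977·42 = 1.7462694 × 10^6.
n_{18–34} = 1147·12063·25.5 / (1.7462694 × 10^6) = 202.04.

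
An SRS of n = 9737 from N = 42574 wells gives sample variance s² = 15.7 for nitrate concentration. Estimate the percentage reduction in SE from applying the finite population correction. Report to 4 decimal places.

f = n/N = 9737/42574 = 0.22870766.
SE_no-fpc = √(s²/n) = 0.040154779; SE_fpc = √((1−f)s²/n) = 0.035265232.
Ratio = √(1−f) = 0.87823251. Reduction = 100·(1 − 0.87823251) = 12.1767%.

12.1767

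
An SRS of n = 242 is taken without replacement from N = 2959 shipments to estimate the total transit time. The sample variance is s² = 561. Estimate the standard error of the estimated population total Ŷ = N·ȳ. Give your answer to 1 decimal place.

Var(Ŷ) = N²·Var(ȳ) = N²·(1 − n/N)·s²/n.
f = 242/2959 = 0.08178439; Var(ȳ) = 0.91821561·561/242 = 2.1285907.
Var(Ŷ) = 2959² · 2.1285907 = 1.8637261 × 10^7.
SE(Ŷ) = √(1.8637261 × 10^7) = 4317.1.

4317.1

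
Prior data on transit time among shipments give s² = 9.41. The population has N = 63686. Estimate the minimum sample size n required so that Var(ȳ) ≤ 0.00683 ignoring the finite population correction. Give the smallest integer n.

1378

Without fpc, n₀ = s²/D = 9.41/0.00683 = 1377.7452.
Rounding up, n = 1378.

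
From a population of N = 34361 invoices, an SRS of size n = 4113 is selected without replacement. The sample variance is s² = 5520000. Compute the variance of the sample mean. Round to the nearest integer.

1181

Under SRS without replacement, Var(ȳ) = (1 − f)·s²/n with f = n/N = 4113/34361 = 0.11969966.
Var(ȳ) = (1 − 0.11969966)·5520000/4113 = 0.88030034·1342.0861 = 1181.4388.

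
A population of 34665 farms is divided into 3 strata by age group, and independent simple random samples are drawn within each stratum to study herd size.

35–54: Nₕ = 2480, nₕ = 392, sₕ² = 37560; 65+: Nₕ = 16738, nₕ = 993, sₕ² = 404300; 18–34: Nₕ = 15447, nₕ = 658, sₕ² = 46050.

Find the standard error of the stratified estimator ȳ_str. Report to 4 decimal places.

Var(ȳ_str) = Σₕ Wₕ²(1 − fₕ)sₕ²/nₕ with Wₕ = Nₕ/N, N = 34665.
35–54: Wₕ = 0.07154190; term = 0.07154190²·(1 − 0.15806452)·37560/392 = 0.41289468.
65+: Wₕ = 0.48285014; term = 0.48285014²·(1 − 0.05932608)·404300/993 = 89.293185.
18–34: Wₕ = 0.44560796; term = 0.44560796²·(1 − 0.04259727)·46050/658 = 13.304676.
Sum = 103.01076.
SE = √(103.01076) = 10.1494.

10.1494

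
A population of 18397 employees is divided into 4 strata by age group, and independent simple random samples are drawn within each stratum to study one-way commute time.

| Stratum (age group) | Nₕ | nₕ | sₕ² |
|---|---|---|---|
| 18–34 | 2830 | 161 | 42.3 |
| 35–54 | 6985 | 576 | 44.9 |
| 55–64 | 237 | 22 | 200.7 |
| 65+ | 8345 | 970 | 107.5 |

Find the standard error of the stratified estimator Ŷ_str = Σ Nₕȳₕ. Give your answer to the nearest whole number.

3572

Var(Ŷ_str) = Σₕ Nₕ²(1 − fₕ)sₕ²/nₕ.
18–34: 2830²·(1 − 161/2830)·42.3/161 = 1.9844927 × 10^6.
35–54: 6985²·(1 − 576/6985)·44.9/576 = 3.4896393 × 10^6.
55–64: 237²·(1 − 22/237)·200.7/22 = 464848.57.
65+: 8345²·(1 − 970/8345)·107.5/970 = 6.8206395 × 10^6.
Sum = 1.275962 × 10^7.
SE = √(1.275962 × 10^7) = 3572.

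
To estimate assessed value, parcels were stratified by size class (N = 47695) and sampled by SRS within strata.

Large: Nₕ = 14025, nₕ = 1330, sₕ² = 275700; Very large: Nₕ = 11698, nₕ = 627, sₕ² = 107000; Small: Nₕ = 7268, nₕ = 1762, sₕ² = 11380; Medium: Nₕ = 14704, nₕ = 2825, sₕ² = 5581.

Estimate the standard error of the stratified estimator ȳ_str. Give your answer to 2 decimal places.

5.12

Var(ȳ_str) = Σₕ Wₕ²(1 − fₕ)sₕ²/nₕ with Wₕ = Nₕ/N, N = 47695.
Large: Wₕ = 0.29405598; term = 0.29405598²·(1 − 0.09483066)·275700/1330 = 16.224637.
Very large: Wₕ = 0.24526680; term = 0.24526680²·(1 − 0.05359891)·107000/627 = 9.715586.
Small: Wₕ = 0.15238495; term = 0.15238495²·(1 − 0.24243258)·11380/1762 = 0.1136166.
Medium: Wₕ = 0.30829227; term = 0.30829227²·(1 − 0.19212459)·5581/2825 = 0.1516922.
Sum = 26.205532.
SE = √(26.205532) = 5.12.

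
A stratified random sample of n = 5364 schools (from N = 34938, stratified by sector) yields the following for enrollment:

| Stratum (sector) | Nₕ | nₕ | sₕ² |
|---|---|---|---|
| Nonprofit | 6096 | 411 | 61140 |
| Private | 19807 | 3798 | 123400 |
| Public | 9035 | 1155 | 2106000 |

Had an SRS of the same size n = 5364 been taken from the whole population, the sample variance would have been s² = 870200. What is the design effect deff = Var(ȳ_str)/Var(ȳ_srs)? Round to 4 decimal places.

0.8667

Var(ȳ_str) = Σ Wₕ²(1−fₕ)sₕ²/nₕ with Wₕ = Nₕ/34938:
  Nonprofit: (6096/34938)²·(1−411/6096)·61140/411 = 4.2234072
  Private: (19807/34938)²·(1−3798/19807)·123400/3798 = 8.440089
  Public: (9035/34938)²·(1−1155/9035)·2106000/1155 = 106.34931
  → Var(ȳ_str) = 119.01281.
Var(ȳ_srs) = (1 − 5364/34938)·870200/5364 = 137.3227.
deff = 119.01281 / 137.3227 = 0.8667.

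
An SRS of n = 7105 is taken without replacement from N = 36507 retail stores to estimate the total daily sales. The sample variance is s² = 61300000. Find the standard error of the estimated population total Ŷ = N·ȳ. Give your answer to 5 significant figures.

Var(Ŷ) = N²·Var(ȳ) = N²·(1 − n/N)·s²/n.
f = 7105/36507 = 0.19462021; Var(ȳ) = 0.80537979·61300000/7105 = 6948.5969.
Var(Ŷ) = 36507² · 6948.5969 = 9.2608193 × 10^12.
SE(Ŷ) = √(9.2608193 × 10^12) = 3.0432 × 10^6.

3.0432 × 10^6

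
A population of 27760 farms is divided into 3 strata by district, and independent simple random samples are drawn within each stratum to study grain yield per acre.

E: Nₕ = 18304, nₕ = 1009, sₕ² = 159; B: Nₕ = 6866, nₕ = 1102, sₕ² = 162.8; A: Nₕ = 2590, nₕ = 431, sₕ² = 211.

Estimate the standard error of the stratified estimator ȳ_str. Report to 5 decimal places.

Var(ȳ_str) = Σₕ Wₕ²(1 − fₕ)sₕ²/nₕ with Wₕ = Nₕ/N, N = 27760.
E: Wₕ = 0.65936599; term = 0.65936599²·(1 − 0.05512456)·159/1009 = 0.064734174.
B: Wₕ = 0.24733429; term = 0.24733429²·(1 − 0.16050102)·162.8/1102 = 0.0075868527.
A: Wₕ = 0.09329971; term = 0.09329971²·(1 − 0.16640927)·211/431 = 0.0035523739.
Sum = 0.075873401.
SE = √(0.075873401) = 0.27545.

0.27545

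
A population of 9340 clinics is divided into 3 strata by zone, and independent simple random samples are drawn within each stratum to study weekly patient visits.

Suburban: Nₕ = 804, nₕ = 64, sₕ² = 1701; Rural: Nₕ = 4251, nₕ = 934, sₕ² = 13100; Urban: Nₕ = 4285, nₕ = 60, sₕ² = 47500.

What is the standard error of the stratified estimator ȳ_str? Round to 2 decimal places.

Var(ȳ_str) = Σₕ Wₕ²(1 − fₕ)sₕ²/nₕ with Wₕ = Nₕ/N, N = 9340.
Suburban: Wₕ = 0.08608137; term = 0.08608137²·(1 − 0.07960199)·1701/64 = 0.18126684.
Rural: Wₕ = 0.45513919; term = 0.45513919²·(1 − 0.21971301)·13100/934 = 2.2670821.
Urban: Wₕ = 0.45877944; term = 0.45877944²·(1 − 0.01400233)·47500/60 = 164.29568.
Sum = 166.74403.
SE = √(166.74403) = 12.91.

12.91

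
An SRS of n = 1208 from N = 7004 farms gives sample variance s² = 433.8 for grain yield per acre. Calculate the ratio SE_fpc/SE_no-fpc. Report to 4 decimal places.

f = n/N = 1208/7004 = 0.17247287.
SE_no-fpc = √(s²/n) = 0.5992545; SE_fpc = √((1−f)s²/n) = 0.54513294.
Ratio = √(1−f) = 0.90968518.

0.9097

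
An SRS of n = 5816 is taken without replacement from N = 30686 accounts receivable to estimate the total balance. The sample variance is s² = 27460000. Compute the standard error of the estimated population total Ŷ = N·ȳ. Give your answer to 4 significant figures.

1.898 × 10^6

Var(Ŷ) = N²·Var(ȳ) = N²·(1 − n/N)·s²/n.
f = 5816/30686 = 0.18953269; Var(ȳ) = 0.81046731·27460000/5816 = 3826.5874.
Var(Ŷ) = 30686² · 3826.5874 = 3.6032318 × 10^12.
SE(Ŷ) = √(3.6032318 × 10^12) = 1.898 × 10^6.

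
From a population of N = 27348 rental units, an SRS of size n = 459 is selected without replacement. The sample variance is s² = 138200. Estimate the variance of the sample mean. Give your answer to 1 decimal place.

Under SRS without replacement, Var(ȳ) = (1 − f)·s²/n with f = n/N = 459/27348 = 0.01678368.
Var(ȳ) = (1 − 0.01678368)·138200/459 = 0.98321632·301.08932 = 296.03594.

296.0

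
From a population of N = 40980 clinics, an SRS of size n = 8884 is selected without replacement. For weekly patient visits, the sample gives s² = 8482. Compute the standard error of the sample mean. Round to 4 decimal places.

0.8647

Under SRS without replacement, Var(ȳ) = (1 − f)·s²/n with f = n/N = 8884/40980 = 0.21678868.
Var(ȳ) = (1 − 0.21678868)·8482/8884 = 0.78321132·0.95475011 = 0.7477711.
SE(ȳ) = √(0.7477711) = 0.8647.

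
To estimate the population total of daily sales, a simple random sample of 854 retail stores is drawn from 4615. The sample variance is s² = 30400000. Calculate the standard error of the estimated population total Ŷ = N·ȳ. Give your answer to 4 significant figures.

Var(Ŷ) = N²·Var(ȳ) = N²·(1 − n/N)·s²/n.
f = 854/4615 = 0.18504875; Var(ȳ) = 0.81495125·30400000/854 = 29009.974.
Var(Ŷ) = 4615² · 29009.974 = 6.1786095 × 10^11.
SE(Ŷ) = √(6.1786095 × 10^11) = 786000.

786000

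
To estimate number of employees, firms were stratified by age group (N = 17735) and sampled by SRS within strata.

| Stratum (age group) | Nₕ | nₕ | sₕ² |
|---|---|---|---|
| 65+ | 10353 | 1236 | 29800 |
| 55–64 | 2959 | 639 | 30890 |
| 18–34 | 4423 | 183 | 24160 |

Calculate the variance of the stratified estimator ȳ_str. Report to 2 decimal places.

16.16

Var(ȳ_str) = Σₕ Wₕ²(1 − fₕ)sₕ²/nₕ with Wₕ = Nₕ/N, N = 17735.
65+: Wₕ = 0.58376092; term = 0.58376092²·(1 − 0.11938569)·29800/1236 = 7.2352506.
55–64: Wₕ = 0.16684522; term = 0.16684522²·(1 − 0.21595133)·30890/639 = 1.0550854.
18–34: Wₕ = 0.24939385; term = 0.24939385²·(1 − 0.04137463)·24160/183 = 7.8716586.
Sum = 16.161995.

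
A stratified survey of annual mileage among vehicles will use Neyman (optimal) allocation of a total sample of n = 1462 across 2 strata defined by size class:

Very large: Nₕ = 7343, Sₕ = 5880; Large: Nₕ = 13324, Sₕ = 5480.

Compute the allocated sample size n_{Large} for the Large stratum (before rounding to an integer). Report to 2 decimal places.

Neyman allocation: nₕ = n·NₕSₕ / Σⱼ NⱼSⱼ.
Σ NⱼSⱼ = 7343·5880 + 13324·5480 = 1.1619236 × 10^8.
n_{Large} = 1462·13324·5480 / (1.1619236 × 10^8) = 918.72.

918.72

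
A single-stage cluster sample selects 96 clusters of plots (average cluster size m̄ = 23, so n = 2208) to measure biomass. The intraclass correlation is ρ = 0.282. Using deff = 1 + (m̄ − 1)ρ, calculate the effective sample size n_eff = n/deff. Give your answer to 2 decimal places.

306.50

deff = 1 + (23 − 1)·0.282 = 1 + 6.204 = 7.204.
n_eff = 2208 / 7.204 = 306.50.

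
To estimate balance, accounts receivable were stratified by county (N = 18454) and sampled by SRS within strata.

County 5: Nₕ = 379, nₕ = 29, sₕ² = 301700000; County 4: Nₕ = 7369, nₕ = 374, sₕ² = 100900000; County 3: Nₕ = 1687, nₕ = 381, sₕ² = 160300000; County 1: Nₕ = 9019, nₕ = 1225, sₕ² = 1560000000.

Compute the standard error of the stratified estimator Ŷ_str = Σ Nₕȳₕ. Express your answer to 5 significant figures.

1.0283 × 10^7

Var(Ŷ_str) = Σₕ Nₕ²(1 − fₕ)sₕ²/nₕ.
County 5: 379²·(1 − 29/379)·301700000/29 = 1.3800174 × 10^12.
County 4: 7369²·(1 − 374/7369)·100900000/374 = 1.3906436 × 10^13.
County 3: 1687²·(1 − 381/1687)·160300000/381 = 9.2697241 × 10^11.
County 1: 9019²·(1 − 1225/9019)·1560000000/1225 = 8.9517367 × 10^13.
Sum = 1.0573079 × 10^14.
SE = √(1.0573079 × 10^14) = 1.0283 × 10^7.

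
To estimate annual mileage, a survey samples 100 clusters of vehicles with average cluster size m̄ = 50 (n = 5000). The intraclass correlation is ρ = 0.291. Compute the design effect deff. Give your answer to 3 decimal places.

15.259

deff = 1 + (50 − 1)·0.291 = 1 + 14.259 = 15.259.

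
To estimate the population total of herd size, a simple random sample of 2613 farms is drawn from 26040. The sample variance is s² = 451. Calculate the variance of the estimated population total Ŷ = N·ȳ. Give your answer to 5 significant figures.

Var(Ŷ) = N²·Var(ȳ) = N²·(1 − n/N)·s²/n.
f = 2613/26040 = 0.10034562; Var(ȳ) = 0.89965438·451/2613 = 0.15527904.
Var(Ŷ) = 26040² · 0.15527904 = 1.0529186 × 10^8.

1.0529 × 10^8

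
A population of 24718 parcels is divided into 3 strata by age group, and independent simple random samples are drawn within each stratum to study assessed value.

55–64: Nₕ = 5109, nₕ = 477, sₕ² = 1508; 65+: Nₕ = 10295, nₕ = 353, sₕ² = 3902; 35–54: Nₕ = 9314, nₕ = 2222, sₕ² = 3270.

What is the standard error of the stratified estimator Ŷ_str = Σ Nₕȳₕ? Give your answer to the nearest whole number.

36103

Var(Ŷ_str) = Σₕ Nₕ²(1 − fₕ)sₕ²/nₕ.
55–64: 5109²·(1 − 477/5109)·1508/477 = 7.4814782 × 10^7.
65+: 10295²·(1 − 353/10295)·3902/353 = 1.1313909 × 10^9.
35–54: 9314²·(1 − 2222/9314)·3270/2222 = 9.7209489 × 10^7.
Sum = 1.3034152 × 10^9.
SE = √(1.3034152 × 10^9) = 36103.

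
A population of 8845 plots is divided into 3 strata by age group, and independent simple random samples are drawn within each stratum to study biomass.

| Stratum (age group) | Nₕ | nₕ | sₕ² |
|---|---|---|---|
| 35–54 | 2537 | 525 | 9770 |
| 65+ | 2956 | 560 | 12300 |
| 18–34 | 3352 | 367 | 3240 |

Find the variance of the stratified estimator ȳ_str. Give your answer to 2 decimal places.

4.33

Var(ȳ_str) = Σₕ Wₕ²(1 − fₕ)sₕ²/nₕ with Wₕ = Nₕ/N, N = 8845.
35–54: Wₕ = 0.28682872; term = 0.28682872²·(1 − 0.20693733)·9770/525 = 1.2141939.
65+: Wₕ = 0.33420011; term = 0.33420011²·(1 − 0.18944520)·12300/560 = 1.9884407.
18–34: Wₕ = 0.37897117; term = 0.37897117²·(1 − 0.10948687)·3240/367 = 1.1290979.
Sum = 4.3317325.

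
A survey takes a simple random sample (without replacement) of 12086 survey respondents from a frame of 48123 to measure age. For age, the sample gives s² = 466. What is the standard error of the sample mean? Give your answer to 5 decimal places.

Under SRS without replacement, Var(ȳ) = (1 − f)·s²/n with f = n/N = 12086/48123 = 0.25114810.
Var(ȳ) = (1 − 0.25114810)·466/12086 = 0.74885190·0.038557008 = 0.028873489.
SE(ȳ) = √(0.028873489) = 0.16992.

0.16992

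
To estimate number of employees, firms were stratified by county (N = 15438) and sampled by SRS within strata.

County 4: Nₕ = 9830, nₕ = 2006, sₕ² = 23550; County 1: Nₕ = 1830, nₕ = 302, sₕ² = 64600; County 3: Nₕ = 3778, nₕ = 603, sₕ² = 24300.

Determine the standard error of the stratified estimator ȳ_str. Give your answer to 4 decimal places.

2.8855

Var(ȳ_str) = Σₕ Wₕ²(1 − fₕ)sₕ²/nₕ with Wₕ = Nₕ/N, N = 15438.
County 4: Wₕ = 0.63674051; term = 0.63674051²·(1 − 0.20406918)·23550/2006 = 3.7884387.
County 1: Wₕ = 0.11853867; term = 0.11853867²·(1 − 0.16502732)·64600/302 = 2.5096777.
County 3: Wₕ = 0.24472082; term = 0.24472082²·(1 − 0.15960826)·24300/603 = 2.0282084.
Sum = 8.3263248.
SE = √(8.3263248) = 2.8855.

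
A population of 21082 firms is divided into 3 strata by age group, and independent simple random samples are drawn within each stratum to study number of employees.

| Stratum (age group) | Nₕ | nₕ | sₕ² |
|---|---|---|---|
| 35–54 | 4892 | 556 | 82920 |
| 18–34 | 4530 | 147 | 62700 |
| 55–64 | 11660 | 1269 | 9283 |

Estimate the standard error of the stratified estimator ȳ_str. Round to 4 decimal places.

5.3072

Var(ȳ_str) = Σₕ Wₕ²(1 − fₕ)sₕ²/nₕ with Wₕ = Nₕ/N, N = 21082.
35–54: Wₕ = 0.23204630; term = 0.23204630²·(1 − 0.11365495)·82920/556 = 7.1176496.
18–34: Wₕ = 0.21487525; term = 0.21487525²·(1 − 0.03245033)·62700/147 = 19.054443.
55–64: Wₕ = 0.55307846; term = 0.55307846²·(1 − 0.10883362)·9283/1269 = 1.9941554.
Sum = 28.166248.
SE = √(28.166248) = 5.3072.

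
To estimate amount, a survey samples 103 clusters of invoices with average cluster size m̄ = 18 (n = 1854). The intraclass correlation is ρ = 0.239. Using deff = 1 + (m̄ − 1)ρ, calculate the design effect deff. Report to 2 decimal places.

deff = 1 + (18 − 1)·0.239 = 1 + 4.063 = 5.063.

5.06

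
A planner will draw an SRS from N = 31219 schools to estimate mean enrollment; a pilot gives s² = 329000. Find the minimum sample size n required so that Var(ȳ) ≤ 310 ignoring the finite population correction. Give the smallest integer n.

Without fpc, n₀ = s²/D = 329000/310 = 1061.2903.
Rounding up, n = 1062.

1062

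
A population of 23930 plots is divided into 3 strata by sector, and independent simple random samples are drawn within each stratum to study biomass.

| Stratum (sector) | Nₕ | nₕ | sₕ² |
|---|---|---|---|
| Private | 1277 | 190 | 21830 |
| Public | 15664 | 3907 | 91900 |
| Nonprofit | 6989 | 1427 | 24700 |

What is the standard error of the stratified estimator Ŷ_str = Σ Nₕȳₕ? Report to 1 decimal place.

71862.1

Var(Ŷ_str) = Σₕ Nₕ²(1 − fₕ)sₕ²/nₕ.
Private: 1277²·(1 − 190/1277)·21830/190 = 1.5948527 × 10^8.
Public: 15664²·(1 − 3907/15664)·91900/3907 = 4.3318289 × 10^9.
Nonprofit: 6989²·(1 − 1427/6989)·24700/1427 = 6.7285116 × 10^8.
Sum = 5.1641653 × 10^9.
SE = √(5.1641653 × 10^9) = 71862.1.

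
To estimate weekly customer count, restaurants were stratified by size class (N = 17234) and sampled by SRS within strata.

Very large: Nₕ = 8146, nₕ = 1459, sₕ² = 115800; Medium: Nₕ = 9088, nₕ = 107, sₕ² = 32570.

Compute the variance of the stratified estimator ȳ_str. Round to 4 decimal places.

Var(ȳ_str) = Σₕ Wₕ²(1 − fₕ)sₕ²/nₕ with Wₕ = Nₕ/N, N = 17234.
Very large: Wₕ = 0.47267030; term = 0.47267030²·(1 − 0.17910631)·115800/1459 = 14.556495.
Medium: Wₕ = 0.52732970; term = 0.52732970²·(1 − 0.01177377)·32570/107 = 83.647857.
Sum = 98.204352.

98.2044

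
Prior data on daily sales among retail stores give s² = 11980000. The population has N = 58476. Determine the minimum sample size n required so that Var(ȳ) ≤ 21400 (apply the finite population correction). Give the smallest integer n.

555

Without fpc, n₀ = s²/D = 11980000/21400 = 559.8131.
With fpc, (1 − n/N)·s²/n ≤ D requires n ≥ n₀/(1 + n₀/N) = 559.8131/(1 + 559.8131/58476) = 554.5046.
Rounding up, n = 555.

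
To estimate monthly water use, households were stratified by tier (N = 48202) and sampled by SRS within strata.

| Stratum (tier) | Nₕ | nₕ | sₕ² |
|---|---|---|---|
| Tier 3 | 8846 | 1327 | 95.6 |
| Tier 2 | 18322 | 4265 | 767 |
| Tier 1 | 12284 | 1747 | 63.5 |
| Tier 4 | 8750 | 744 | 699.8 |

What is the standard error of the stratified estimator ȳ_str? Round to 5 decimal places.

Var(ȳ_str) = Σₕ Wₕ²(1 − fₕ)sₕ²/nₕ with Wₕ = Nₕ/N, N = 48202.
Tier 3: Wₕ = 0.18351936; term = 0.18351936²·(1 − 0.15001130)·95.6/1327 = 0.0020623571.
Tier 2: Wₕ = 0.38010871; term = 0.38010871²·(1 − 0.23278026)·767/4265 = 0.019934793.
Tier 1: Wₕ = 0.25484420; term = 0.25484420²·(1 − 0.14221752)·63.5/1747 = 0.0020249182.
Tier 4: Wₕ = 0.18152774; term = 0.18152774²·(1 − 0.08502857)·699.8/744 = 0.028359236.
Sum = 0.052381304.
SE = √(0.052381304) = 0.22887.

0.22887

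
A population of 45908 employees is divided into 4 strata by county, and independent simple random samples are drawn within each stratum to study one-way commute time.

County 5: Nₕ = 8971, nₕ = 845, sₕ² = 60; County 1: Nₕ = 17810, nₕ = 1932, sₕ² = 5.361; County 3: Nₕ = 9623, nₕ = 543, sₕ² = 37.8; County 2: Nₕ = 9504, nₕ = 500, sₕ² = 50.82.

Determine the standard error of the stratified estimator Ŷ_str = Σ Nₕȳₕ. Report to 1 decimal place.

Var(Ŷ_str) = Σₕ Nₕ²(1 − fₕ)sₕ²/nₕ.
County 5: 8971²·(1 − 845/8971)·60/845 = 5.1762139 × 10^6.
County 1: 17810²·(1 − 1932/17810)·5.361/1932 = 784690.51.
County 3: 9623²·(1 − 543/9623)·37.8/543 = 6.0825867 × 10^6.
County 2: 9504²·(1 − 500/9504)·50.82/500 = 8.697743 × 10^6.
Sum = 2.0741234 × 10^7.
SE = √(2.0741234 × 10^7) = 4554.3.

4554.3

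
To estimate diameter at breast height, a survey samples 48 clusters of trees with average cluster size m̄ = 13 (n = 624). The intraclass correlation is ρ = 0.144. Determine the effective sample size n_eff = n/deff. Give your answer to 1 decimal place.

deff = 1 + (13 − 1)·0.144 = 1 + 1.728 = 2.728.
n_eff = 624 / 2.728 = 228.7.

228.7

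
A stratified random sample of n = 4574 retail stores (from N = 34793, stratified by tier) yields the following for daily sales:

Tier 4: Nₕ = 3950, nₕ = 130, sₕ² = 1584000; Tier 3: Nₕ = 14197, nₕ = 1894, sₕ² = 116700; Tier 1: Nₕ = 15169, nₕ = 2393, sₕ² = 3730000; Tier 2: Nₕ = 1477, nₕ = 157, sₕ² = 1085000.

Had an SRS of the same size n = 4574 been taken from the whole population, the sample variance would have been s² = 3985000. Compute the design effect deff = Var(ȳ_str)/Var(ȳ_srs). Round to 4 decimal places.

Var(ȳ_str) = Σ Wₕ²(1−fₕ)sₕ²/nₕ with Wₕ = Nₕ/34793:
  Tier 4: (3950/34793)²·(1−130/3950)·1584000/130 = 151.87578
  Tier 3: (14197/34793)²·(1−1894/14197)·116700/1894 = 8.8902656
  Tier 1: (15169/34793)²·(1−2393/15169)·3730000/2393 = 249.53659
  Tier 2: (1477/34793)²·(1−157/1477)·1085000/157 = 11.130143
  → Var(ȳ_str) = 421.43278.
Var(ȳ_srs) = (1 − 4574/34793)·3985000/4574 = 756.69415.
deff = 421.43278 / 756.69415 = 0.5569.

0.5569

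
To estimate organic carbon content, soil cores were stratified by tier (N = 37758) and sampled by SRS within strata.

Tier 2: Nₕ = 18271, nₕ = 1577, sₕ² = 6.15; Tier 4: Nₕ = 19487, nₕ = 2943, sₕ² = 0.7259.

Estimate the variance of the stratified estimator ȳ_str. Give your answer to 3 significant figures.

Var(ȳ_str) = Σₕ Wₕ²(1 − fₕ)sₕ²/nₕ with Wₕ = Nₕ/N, N = 37758.
Tier 2: Wₕ = 0.48389745; term = 0.48389745²·(1 − 0.08631164)·6.15/1577 = 8.3434984 × 10^-4.
Tier 4: Wₕ = 0.51610255; term = 0.51610255²·(1 − 0.15102376)·0.7259/2943 = 5.5776862 × 10^-5.
Sum = 8.901267 × 10^-4.

8.90 × 10^-4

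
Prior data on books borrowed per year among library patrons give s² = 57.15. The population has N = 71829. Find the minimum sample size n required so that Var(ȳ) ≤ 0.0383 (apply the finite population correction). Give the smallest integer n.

1462

Without fpc, n₀ = s²/D = 57.15/0.0383 = 1492.1671.
With fpc, (1 − n/N)·s²/n ≤ D requires n ≥ n₀/(1 + n₀/N) = 1492.1671/(1 + 1492.1671/71829) = 1461.7998.
Rounding up, n = 1462.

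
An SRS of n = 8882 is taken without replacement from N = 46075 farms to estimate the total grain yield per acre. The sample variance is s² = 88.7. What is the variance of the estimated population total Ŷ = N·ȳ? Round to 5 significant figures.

Var(Ŷ) = N²·Var(ȳ) = N²·(1 − n/N)·s²/n.
f = 8882/46075 = 0.19277265; Var(ȳ) = 0.80722735·88.7/8882 = 0.0080613674.
Var(Ŷ) = 46075² · 0.0080613674 = 1.7113522 × 10^7.

1.7114 × 10^7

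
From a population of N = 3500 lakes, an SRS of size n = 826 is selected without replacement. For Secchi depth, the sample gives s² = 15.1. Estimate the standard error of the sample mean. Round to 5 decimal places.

0.11818

Under SRS without replacement, Var(ȳ) = (1 − f)·s²/n with f = n/N = 826/3500 = 0.23600000.
Var(ȳ) = (1 − 0.23600000)·15.1/826 = 0.76400000·0.018280872 = 0.013966586.
SE(ȳ) = √(0.013966586) = 0.11818.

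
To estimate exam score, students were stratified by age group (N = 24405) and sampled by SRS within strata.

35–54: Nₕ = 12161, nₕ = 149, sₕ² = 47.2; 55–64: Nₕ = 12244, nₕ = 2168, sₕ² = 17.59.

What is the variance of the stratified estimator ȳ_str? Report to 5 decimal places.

Var(ȳ_str) = Σₕ Wₕ²(1 − fₕ)sₕ²/nₕ with Wₕ = Nₕ/N, N = 24405.
35–54: Wₕ = 0.49829953; term = 0.49829953²·(1 − 0.01225228)·47.2/149 = 0.077693148.
55–64: Wₕ = 0.50170047; term = 0.50170047²·(1 − 0.17706632)·17.59/2168 = 0.0016805847.
Sum = 0.079373733.

0.07937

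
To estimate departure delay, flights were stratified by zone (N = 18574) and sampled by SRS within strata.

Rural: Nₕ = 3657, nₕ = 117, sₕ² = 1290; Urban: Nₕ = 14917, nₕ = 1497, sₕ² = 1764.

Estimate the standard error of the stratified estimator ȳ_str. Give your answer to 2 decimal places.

Var(ȳ_str) = Σₕ Wₕ²(1 − fₕ)sₕ²/nₕ with Wₕ = Nₕ/N, N = 18574.
Rural: Wₕ = 0.19688812; term = 0.19688812²·(1 − 0.03199344)·1290/117 = 0.41373398.
Urban: Wₕ = 0.80311188; term = 0.80311188²·(1 − 0.10035530)·1764/1497 = 0.68375404.
Sum = 1.097488.
SE = √(1.097488) = 1.05.

1.05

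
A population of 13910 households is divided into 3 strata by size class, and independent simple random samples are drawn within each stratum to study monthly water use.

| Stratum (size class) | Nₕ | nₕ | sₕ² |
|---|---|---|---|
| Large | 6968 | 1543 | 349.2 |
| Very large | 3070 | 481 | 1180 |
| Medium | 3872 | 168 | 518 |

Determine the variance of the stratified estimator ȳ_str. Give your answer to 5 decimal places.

0.37353

Var(ȳ_str) = Σₕ Wₕ²(1 − fₕ)sₕ²/nₕ with Wₕ = Nₕ/N, N = 13910.
Large: Wₕ = 0.50093458; term = 0.50093458²·(1 − 0.22144087)·349.2/1543 = 0.044214217.
Very large: Wₕ = 0.22070453; term = 0.22070453²·(1 − 0.15667752)·1180/481 = 0.10077507.
Medium: Wₕ = 0.27836089; term = 0.27836089²·(1 − 0.04338843)·518/168 = 0.22854543.
Sum = 0.37353472.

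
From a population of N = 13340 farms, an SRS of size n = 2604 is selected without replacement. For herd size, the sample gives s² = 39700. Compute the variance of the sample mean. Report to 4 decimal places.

12.2698

Under SRS without replacement, Var(ȳ) = (1 − f)·s²/n with f = n/N = 2604/13340 = 0.19520240.
Var(ȳ) = (1 − 0.19520240)·39700/2604 = 0.80479760·15.245776 = 12.269764.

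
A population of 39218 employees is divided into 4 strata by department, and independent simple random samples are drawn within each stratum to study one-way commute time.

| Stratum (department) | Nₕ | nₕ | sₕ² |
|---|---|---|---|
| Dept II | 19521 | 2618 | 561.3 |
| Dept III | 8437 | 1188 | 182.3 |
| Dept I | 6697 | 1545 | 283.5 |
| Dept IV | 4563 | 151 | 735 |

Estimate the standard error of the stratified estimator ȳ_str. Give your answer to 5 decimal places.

Var(ȳ_str) = Σₕ Wₕ²(1 − fₕ)sₕ²/nₕ with Wₕ = Nₕ/N, N = 39218.
Dept II: Wₕ = 0.49775613; term = 0.49775613²·(1 − 0.13411198)·561.3/2618 = 0.045996032.
Dept III: Wₕ = 0.21513081; term = 0.21513081²·(1 − 0.14080834)·182.3/1188 = 0.0061019057.
Dept I: Wₕ = 0.17076342; term = 0.17076342²·(1 − 0.23070031)·283.5/1545 = 0.0041163268.
Dept IV: Wₕ = 0.11634964; term = 0.11634964²·(1 − 0.03309226)·735/151 = 0.063712622.
Sum = 0.11992689.
SE = √(0.11992689) = 0.34630.

0.34630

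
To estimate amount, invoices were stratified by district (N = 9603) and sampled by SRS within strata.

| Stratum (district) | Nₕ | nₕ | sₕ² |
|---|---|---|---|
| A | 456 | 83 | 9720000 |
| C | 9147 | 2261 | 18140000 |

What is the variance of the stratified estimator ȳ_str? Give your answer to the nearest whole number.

Var(ȳ_str) = Σₕ Wₕ²(1 − fₕ)sₕ²/nₕ with Wₕ = Nₕ/N, N = 9603.
A: Wₕ = 0.04748516; term = 0.04748516²·(1 − 0.18201754)·9720000/83 = 215.99713.
C: Wₕ = 0.95251484; term = 0.95251484²·(1 − 0.24718487)·18140000/2261 = 5479.8486.
Sum = 5695.8457.

5696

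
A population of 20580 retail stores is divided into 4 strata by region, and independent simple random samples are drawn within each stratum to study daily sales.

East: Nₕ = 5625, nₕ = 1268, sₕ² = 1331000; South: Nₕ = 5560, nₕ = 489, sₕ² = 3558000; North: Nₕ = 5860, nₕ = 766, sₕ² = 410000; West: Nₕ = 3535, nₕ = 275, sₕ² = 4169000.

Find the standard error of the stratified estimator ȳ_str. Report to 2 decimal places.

Var(ȳ_str) = Σₕ Wₕ²(1 − fₕ)sₕ²/nₕ with Wₕ = Nₕ/N, N = 20580.
East: Wₕ = 0.27332362; term = 0.27332362²·(1 − 0.22542222)·1331000/1268 = 60.74047.
South: Wₕ = 0.27016521; term = 0.27016521²·(1 − 0.08794964)·3558000/489 = 484.36722.
North: Wₕ = 0.28474247; term = 0.28474247²·(1 − 0.13071672)·410000/766 = 37.724275.
West: Wₕ = 0.17176871; term = 0.17176871²·(1 − 0.07779349)·4169000/275 = 412.49195.
Sum = 995.32392.
SE = √(995.32392) = 31.55.

31.55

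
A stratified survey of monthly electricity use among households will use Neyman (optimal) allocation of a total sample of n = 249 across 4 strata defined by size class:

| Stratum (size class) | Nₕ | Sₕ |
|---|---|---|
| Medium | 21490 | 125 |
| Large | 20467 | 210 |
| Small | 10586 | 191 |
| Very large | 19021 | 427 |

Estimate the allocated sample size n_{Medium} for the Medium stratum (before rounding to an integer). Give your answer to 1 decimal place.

Neyman allocation: nₕ = n·NₕSₕ / Σⱼ NⱼSⱼ.
Σ NⱼSⱼ = 21490·125 + 20467·210 + 10586·191 + 19021·427 = 1.7128213 × 10^7.
n_{Medium} = 249·21490·125 / (1.7128213 × 10^7) = 39.1.

39.1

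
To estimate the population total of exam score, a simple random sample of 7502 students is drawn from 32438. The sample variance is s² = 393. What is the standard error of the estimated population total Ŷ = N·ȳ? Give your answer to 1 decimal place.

Var(Ŷ) = N²·Var(ȳ) = N²·(1 − n/N)·s²/n.
f = 7502/32438 = 0.23127196; Var(ȳ) = 0.76872804·393/7502 = 0.04027061.
Var(Ŷ) = 32438² · 0.04027061 = 4.2373696 × 10^7.
SE(Ŷ) = √(4.2373696 × 10^7) = 6509.5.

6509.5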